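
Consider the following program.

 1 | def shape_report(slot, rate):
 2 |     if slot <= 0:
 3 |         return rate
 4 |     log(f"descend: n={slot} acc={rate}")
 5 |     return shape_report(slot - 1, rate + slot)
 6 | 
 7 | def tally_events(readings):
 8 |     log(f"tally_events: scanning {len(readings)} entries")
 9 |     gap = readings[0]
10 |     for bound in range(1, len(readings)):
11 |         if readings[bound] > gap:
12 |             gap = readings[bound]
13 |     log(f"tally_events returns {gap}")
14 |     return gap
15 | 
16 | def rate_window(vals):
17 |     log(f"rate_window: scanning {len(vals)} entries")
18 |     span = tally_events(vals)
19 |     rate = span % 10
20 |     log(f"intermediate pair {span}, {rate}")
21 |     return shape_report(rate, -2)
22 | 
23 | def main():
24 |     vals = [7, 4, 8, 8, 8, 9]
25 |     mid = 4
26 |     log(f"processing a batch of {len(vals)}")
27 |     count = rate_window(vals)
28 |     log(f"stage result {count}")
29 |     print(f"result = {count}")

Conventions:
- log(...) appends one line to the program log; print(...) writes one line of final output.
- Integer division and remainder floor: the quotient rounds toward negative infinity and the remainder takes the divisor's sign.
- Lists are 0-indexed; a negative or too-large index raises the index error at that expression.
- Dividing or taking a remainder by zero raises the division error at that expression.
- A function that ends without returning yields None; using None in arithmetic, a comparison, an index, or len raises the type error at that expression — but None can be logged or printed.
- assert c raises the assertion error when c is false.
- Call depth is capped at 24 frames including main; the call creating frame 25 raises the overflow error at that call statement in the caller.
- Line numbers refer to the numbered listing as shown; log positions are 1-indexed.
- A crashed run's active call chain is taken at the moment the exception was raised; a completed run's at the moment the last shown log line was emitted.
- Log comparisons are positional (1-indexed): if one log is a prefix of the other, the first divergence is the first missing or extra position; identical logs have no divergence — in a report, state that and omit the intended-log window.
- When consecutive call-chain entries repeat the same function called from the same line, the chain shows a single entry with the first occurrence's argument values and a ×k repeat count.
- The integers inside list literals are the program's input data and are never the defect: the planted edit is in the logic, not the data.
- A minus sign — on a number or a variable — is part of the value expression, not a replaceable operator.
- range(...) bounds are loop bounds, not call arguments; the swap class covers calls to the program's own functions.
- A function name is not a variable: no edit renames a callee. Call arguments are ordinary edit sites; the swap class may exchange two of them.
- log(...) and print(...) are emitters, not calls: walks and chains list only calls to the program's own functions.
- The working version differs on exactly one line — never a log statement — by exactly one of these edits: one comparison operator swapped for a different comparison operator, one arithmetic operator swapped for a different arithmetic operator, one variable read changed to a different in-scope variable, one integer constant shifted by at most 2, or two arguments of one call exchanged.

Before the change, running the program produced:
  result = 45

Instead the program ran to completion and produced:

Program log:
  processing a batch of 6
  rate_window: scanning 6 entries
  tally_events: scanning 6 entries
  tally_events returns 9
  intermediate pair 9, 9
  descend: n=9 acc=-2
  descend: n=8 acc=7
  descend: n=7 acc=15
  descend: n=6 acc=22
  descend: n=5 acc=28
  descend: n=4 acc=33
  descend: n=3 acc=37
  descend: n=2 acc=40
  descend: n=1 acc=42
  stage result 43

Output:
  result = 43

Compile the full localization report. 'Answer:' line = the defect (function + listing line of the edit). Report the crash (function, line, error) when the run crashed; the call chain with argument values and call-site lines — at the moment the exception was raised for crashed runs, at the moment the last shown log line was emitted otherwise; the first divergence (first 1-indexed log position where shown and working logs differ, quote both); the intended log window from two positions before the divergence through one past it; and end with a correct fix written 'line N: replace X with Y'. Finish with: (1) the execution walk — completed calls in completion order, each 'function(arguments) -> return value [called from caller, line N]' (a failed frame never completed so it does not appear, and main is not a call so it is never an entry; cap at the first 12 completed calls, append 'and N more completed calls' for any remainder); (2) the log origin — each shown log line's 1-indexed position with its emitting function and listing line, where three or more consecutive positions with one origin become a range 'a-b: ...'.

Answer: the defect is in rate_window at line 21.
Key observation: Everything matches until log position 6, which reads 'descend: n=9 acc=-2' in place of 'descend: n=9 acc=0'.
Call chain: main.
First divergence: position 6; shown 'descend: n=9 acc=-2' vs intended 'descend: n=9 acc=0'.
Intended log window:
  4: tally_events returns 9
  5: intermediate pair 9, 9
  6: descend: n=9 acc=0
  7: descend: n=8 acc=9
Execution walk:
  tally_events([7, 4, 8, 8, 8, 9]) -> 9  [called from rate_window, line 18]
  shape_report(0, 43) -> 43  [called from shape_report, line 5]
  shape_report(1, 42) -> 43  [called from shape_report, line 5]
  shape_report(2, 40) -> 43  [called from shape_report, line 5]
  shape_report(3, 37) -> 43  [called from shape_report, line 5]
  shape_report(4, 33) -> 43  [called from shape_report, line 5]
  shape_report(5, 28) -> 43  [called from shape_report, line 5]
  shape_report(6, 22) -> 43  [called from shape_report, line 5]
  shape_report(7, 15) -> 43  [called from shape_report, line 5]
  shape_report(8, 7) -> 43  [called from shape_report, line 5]
  shape_report(9, -2) -> 43  [called from rate_window, line 21]
  rate_window([7, 4, 8, 8, 8, 9]) -> 43  [called from main, line 27]
Log line origins:
  1: logged in main at line 26
  2: logged in rate_window at line 17
  3: logged in tally_events at line 8
  4: logged in tally_events at line 13
  5: logged in rate_window at line 20
  6-14: logged in shape_report at line 4
  15: logged in main at line 28
A correct fix: line 21: replace `-2` with `0`.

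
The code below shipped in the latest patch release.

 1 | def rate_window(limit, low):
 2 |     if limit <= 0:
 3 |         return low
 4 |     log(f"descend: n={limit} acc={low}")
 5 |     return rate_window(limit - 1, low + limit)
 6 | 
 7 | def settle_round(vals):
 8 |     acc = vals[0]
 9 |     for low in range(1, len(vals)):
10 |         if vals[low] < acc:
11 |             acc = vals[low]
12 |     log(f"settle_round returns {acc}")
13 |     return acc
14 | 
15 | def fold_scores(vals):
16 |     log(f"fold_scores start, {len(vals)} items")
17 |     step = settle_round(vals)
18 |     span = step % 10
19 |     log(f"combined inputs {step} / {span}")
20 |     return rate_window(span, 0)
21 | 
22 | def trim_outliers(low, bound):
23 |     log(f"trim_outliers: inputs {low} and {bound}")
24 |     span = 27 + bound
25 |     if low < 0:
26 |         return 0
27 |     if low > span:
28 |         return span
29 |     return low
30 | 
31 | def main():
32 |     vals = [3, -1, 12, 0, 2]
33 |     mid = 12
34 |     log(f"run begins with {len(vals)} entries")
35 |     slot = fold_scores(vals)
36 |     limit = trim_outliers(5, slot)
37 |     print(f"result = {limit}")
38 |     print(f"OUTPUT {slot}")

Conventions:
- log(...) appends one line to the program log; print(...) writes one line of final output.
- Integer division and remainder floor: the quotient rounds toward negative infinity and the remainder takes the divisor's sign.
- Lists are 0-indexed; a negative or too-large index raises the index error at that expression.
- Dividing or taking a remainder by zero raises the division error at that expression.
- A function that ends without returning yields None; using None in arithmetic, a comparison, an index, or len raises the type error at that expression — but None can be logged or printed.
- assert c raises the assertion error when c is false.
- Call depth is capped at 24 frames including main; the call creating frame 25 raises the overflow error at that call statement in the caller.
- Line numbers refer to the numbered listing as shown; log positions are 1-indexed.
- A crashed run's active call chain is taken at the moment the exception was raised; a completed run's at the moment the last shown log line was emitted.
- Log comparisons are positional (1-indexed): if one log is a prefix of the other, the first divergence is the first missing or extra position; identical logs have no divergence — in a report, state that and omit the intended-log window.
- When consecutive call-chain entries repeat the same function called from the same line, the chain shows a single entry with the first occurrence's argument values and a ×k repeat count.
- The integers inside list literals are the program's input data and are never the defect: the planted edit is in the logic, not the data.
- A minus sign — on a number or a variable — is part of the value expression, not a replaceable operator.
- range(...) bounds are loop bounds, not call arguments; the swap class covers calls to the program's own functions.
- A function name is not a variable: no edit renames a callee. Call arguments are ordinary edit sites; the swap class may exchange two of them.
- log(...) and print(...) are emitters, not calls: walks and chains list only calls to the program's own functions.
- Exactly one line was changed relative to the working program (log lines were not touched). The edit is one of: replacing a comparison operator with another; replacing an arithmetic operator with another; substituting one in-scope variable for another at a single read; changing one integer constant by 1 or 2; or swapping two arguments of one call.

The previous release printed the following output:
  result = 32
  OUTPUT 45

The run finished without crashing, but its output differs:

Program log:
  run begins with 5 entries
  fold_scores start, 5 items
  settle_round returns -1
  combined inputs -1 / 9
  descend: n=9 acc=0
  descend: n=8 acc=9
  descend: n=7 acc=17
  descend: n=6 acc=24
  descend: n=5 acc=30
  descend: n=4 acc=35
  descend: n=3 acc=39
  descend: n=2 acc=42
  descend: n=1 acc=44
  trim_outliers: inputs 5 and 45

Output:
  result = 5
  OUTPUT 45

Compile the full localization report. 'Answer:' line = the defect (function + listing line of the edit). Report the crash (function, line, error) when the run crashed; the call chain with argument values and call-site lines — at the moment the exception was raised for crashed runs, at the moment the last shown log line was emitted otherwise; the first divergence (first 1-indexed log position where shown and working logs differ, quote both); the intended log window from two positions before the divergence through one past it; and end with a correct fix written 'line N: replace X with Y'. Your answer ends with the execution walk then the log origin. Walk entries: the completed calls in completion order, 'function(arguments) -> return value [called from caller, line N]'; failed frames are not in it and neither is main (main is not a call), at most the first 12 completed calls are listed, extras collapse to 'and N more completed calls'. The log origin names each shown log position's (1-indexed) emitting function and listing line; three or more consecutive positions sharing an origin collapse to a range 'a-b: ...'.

Answer: the defect is in main at line 36.
Key observation: The log first diverges at position 14: the faulty run prints 'trim_outliers: inputs 5 and 45' where the working version prints 'trim_outliers: inputs 45 and 5'.
Call chain: main -> trim_outliers(5, 45) (called at line 36).
First divergence: position 14 — the shown line 'trim_outliers: inputs 5 and 45' should read 'trim_outliers: inputs 45 and 5'.
Intended log window:
  12: descend: n=2 acc=42
  13: descend: n=1 acc=44
  14: trim_outliers: inputs 45 and 5
Execution walk:
  settle_round([3, -1, 12, 0, 2]) -> -1  [called from fold_scores, line 17]
  rate_window(0, 45) -> 45  [called from rate_window, line 5]
  rate_window(1, 44) -> 45  [called from rate_window, line 5]
  rate_window(2, 42) -> 45  [called from rate_window, line 5]
  rate_window(3, 39) -> 45  [called from rate_window, line 5]
  rate_window(4, 35) -> 45  [called from rate_window, line 5]
  rate_window(5, 30) -> 45  [called from rate_window, line 5]
  rate_window(6, 24) -> 45  [called from rate_window, line 5]
  rate_window(7, 17) -> 45  [called from rate_window, line 5]
  rate_window(8, 9) -> 45  [called from rate_window, line 5]
  rate_window(9, 0) -> 45  [called from fold_scores, line 20]
  fold_scores([3, -1, 12, 0, 2]) -> 45  [called from main, line 35]
  ... and 1 more completed call
Log origins:
  1: emitted by main (line 34)
  2: emitted by fold_scores (line 16)
  3: emitted by settle_round (line 12)
  4: emitted by fold_scores (line 19)
  5-13: emitted by rate_window (line 4)
  14: emitted by trim_outliers (line 23)
A correct fix: line 36: replace `trim_outliers(5, slot)` with `trim_outliers(slot, 5)`.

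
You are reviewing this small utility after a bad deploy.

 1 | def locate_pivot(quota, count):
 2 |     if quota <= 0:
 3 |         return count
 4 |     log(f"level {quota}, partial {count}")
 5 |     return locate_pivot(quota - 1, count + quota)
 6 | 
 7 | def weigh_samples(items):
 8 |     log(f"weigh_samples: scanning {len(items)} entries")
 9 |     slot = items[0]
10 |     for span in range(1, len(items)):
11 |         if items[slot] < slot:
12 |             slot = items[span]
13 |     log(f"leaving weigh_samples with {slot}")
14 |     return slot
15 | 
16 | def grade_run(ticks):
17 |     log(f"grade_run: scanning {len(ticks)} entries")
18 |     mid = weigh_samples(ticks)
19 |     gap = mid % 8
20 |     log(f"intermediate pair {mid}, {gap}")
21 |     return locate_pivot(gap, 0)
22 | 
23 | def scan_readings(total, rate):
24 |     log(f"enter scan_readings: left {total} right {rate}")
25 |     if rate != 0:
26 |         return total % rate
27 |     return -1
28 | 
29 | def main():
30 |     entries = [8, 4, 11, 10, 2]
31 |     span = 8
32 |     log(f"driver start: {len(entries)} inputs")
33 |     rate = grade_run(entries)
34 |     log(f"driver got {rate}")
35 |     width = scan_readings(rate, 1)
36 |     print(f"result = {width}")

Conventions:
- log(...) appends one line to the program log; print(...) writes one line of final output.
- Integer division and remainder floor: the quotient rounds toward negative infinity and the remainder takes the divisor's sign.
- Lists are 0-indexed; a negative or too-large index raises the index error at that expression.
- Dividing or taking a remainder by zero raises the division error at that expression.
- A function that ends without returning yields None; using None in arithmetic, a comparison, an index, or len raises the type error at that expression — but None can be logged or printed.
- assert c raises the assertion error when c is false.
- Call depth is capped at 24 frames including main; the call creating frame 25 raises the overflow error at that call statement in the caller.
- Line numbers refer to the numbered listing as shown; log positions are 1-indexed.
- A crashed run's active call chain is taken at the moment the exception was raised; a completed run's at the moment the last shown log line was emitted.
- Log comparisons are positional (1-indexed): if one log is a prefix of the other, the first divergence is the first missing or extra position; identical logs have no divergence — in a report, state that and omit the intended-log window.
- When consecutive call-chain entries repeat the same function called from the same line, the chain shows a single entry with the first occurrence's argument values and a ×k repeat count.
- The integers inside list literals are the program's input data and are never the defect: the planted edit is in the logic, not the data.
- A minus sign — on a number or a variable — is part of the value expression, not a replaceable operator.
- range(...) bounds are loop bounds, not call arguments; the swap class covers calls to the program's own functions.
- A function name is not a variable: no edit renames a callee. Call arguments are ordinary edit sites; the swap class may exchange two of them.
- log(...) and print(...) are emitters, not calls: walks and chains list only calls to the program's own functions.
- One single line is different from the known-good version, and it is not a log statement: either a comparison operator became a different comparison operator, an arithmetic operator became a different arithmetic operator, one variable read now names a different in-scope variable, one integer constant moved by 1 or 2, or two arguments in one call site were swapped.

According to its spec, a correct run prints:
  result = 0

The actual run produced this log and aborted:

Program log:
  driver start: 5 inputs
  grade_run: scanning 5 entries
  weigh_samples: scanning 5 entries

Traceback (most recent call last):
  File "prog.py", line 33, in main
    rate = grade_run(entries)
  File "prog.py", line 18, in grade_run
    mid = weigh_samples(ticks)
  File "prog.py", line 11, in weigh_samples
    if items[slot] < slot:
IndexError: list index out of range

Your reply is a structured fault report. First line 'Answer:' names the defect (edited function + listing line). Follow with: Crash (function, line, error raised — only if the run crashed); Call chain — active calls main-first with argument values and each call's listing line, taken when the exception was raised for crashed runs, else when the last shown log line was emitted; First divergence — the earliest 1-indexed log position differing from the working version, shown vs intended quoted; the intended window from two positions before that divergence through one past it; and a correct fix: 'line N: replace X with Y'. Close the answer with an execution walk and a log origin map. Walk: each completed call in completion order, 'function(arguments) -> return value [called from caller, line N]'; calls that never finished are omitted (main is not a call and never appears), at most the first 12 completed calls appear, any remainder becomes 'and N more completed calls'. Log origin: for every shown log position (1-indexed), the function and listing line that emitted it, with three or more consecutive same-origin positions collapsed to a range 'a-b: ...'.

Answer: the defect is in weigh_samples at line 11.
Key observation: A complete run would log 'leaving weigh_samples with 2' next, but this one stopped at 3 lines.
Crash: weigh_samples, line 11, IndexError.
Call chain: main -> grade_run([8, 4, 11, 10, 2]) (called at line 33) -> weigh_samples([8, 4, 11, 10, 2]) (called at line 18).
First divergence: position 4 — after 3 matching lines the faulty run goes silent; intended next line 'leaving weigh_samples with 2'.
Intended log window:
  2: grade_run: scanning 5 entries
  3: weigh_samples: scanning 5 entries
  4: leaving weigh_samples with 2
  5: intermediate pair 2, 2
Execution walk:
  (no call completed)
Log origin:
  1: emitted by main (line 32)
  2: emitted by grade_run (line 17)
  3: emitted by weigh_samples (line 8)
A correct fix: line 11: replace `items[slot]` with `items[span]`.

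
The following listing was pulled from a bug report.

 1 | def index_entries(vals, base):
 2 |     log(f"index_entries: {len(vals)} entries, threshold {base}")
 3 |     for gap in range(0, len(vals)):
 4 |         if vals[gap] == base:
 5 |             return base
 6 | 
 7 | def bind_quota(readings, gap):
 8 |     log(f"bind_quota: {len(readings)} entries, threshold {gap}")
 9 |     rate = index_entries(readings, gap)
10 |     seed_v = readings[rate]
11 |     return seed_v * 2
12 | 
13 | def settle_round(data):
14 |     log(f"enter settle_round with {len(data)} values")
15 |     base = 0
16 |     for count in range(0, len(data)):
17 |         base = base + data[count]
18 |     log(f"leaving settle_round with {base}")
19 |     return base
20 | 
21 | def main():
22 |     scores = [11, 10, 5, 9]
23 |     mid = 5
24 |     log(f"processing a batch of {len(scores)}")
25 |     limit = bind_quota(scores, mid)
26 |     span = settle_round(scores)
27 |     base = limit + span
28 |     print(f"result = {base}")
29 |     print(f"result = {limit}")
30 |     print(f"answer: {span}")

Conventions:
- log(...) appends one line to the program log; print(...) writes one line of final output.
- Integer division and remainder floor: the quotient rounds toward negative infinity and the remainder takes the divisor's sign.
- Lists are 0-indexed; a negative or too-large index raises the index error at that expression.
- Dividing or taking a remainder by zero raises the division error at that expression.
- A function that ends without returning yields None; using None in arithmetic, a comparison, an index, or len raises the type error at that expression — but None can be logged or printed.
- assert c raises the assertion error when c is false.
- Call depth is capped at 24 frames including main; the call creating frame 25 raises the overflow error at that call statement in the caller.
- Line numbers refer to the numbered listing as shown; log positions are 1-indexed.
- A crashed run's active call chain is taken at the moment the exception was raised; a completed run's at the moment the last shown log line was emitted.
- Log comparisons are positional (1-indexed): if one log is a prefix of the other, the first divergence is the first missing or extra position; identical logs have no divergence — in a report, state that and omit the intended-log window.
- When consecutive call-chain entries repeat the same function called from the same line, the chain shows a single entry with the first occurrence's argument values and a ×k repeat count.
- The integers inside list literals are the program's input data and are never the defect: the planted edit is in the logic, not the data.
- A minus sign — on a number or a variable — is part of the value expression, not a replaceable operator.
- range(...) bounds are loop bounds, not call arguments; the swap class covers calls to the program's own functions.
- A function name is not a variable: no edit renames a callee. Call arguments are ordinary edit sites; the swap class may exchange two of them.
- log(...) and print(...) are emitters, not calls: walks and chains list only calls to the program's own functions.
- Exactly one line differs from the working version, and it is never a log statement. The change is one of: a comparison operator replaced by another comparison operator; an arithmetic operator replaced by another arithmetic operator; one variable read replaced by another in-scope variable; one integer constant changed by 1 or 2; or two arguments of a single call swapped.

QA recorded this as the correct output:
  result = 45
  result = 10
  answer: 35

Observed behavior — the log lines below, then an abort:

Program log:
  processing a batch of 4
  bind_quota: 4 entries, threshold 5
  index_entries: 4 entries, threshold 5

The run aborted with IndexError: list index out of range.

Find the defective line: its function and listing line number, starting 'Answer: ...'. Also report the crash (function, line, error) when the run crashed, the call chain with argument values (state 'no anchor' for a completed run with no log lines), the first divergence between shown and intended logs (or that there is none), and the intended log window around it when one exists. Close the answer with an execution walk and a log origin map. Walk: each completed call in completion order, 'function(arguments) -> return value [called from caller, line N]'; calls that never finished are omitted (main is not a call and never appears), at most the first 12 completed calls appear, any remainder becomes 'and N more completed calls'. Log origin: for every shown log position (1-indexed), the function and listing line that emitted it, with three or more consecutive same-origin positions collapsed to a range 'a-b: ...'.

Answer: the defect is in index_entries at line 5.
Core observation: The shown log is a 3-line prefix of the intended one, whose next entry is 'enter settle_round with 4 values'.
Crash: bind_quota, line 10, IndexError.
Call chain: main -> bind_quota([11, 10, 5, 9], 5) (called at line 25).
First divergence: position 4 — the faulty run's log ends after 3 lines; the working version continues with 'enter settle_round with 4 values'.
Intended log window:
  2: bind_quota: 4 entries, threshold 5
  3: index_entries: 4 entries, threshold 5
  4: enter settle_round with 4 values
  5: leaving settle_round with 35
Execution walk:
  index_entries([11, 10, 5, 9], 5) -> 5  [called from bind_quota, line 9]
Origin of each log line:
  1: emitted by main (line 24)
  2: emitted by bind_quota (line 8)
  3: emitted by index_entries (line 2)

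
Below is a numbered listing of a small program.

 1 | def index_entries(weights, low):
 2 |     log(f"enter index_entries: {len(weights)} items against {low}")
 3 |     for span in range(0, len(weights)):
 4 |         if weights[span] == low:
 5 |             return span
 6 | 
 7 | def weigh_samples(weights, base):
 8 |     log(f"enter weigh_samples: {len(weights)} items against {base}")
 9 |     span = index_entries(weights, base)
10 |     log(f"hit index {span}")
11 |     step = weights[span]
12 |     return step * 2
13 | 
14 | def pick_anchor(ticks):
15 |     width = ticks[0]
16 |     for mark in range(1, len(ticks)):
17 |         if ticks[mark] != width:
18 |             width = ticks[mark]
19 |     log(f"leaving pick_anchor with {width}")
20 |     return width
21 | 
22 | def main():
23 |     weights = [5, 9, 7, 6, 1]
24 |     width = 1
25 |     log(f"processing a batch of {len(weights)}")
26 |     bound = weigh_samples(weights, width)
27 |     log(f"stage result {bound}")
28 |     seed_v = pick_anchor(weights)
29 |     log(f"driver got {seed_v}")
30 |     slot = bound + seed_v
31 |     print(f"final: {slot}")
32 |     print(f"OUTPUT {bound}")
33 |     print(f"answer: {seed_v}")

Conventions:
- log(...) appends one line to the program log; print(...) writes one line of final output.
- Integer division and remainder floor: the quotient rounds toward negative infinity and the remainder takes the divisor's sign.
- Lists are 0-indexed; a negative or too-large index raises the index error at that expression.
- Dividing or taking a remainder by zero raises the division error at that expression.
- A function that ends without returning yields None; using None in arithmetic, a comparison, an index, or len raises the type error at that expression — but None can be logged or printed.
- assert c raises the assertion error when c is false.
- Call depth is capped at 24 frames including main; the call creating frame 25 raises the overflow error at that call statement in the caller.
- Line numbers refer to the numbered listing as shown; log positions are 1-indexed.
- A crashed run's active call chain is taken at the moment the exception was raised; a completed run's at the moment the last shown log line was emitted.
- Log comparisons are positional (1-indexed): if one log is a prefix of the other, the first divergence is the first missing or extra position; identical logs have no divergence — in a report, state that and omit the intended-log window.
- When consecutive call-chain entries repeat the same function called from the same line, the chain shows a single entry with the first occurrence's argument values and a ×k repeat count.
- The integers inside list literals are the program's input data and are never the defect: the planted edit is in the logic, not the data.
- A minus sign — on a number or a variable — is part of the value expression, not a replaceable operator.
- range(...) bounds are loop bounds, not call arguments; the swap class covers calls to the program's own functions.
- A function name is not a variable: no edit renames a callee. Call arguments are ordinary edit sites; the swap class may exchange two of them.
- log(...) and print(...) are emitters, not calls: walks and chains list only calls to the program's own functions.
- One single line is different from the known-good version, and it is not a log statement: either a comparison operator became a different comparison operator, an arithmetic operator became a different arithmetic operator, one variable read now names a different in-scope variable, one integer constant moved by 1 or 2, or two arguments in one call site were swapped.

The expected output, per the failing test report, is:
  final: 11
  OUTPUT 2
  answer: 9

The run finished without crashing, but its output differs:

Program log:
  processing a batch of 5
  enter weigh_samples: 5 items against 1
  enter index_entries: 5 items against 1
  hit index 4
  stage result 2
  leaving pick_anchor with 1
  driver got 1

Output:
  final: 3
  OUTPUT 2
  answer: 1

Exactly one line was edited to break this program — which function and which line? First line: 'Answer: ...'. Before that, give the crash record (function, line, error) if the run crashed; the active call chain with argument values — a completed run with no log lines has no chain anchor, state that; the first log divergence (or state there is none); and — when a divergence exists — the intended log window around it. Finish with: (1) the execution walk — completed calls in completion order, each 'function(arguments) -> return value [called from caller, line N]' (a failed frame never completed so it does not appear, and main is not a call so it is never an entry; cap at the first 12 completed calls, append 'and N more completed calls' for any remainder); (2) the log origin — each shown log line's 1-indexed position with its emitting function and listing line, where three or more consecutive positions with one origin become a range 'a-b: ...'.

Answer: the defect is in pick_anchor at line 17.
Key fact: Log line 6 is where behavior first shows: 'leaving pick_anchor with 1' appears instead of 'leaving pick_anchor with 9'.
Call chain: main.
First divergence: position 6 — the shown line 'leaving pick_anchor with 1' should read 'leaving pick_anchor with 9'.
Intended log window:
  4: hit index 4
  5: stage result 2
  6: leaving pick_anchor with 9
  7: driver got 9
Execution walk:
  index_entries([5, 9, 7, 6, 1], 1) -> 4  [called from weigh_samples, line 9]
  weigh_samples([5, 9, 7, 6, 1], 1) -> 2  [called from main, line 26]
  pick_anchor([5, 9, 7, 6, 1]) -> 1  [called from main, line 28]
Log line origins:
  1 — main, line 25
  2 — weigh_samples, line 8
  3 — index_entries, line 2
  4 — weigh_samples, line 10
  5 — main, line 27
  6 — pick_anchor, line 19
  7 — main, line 29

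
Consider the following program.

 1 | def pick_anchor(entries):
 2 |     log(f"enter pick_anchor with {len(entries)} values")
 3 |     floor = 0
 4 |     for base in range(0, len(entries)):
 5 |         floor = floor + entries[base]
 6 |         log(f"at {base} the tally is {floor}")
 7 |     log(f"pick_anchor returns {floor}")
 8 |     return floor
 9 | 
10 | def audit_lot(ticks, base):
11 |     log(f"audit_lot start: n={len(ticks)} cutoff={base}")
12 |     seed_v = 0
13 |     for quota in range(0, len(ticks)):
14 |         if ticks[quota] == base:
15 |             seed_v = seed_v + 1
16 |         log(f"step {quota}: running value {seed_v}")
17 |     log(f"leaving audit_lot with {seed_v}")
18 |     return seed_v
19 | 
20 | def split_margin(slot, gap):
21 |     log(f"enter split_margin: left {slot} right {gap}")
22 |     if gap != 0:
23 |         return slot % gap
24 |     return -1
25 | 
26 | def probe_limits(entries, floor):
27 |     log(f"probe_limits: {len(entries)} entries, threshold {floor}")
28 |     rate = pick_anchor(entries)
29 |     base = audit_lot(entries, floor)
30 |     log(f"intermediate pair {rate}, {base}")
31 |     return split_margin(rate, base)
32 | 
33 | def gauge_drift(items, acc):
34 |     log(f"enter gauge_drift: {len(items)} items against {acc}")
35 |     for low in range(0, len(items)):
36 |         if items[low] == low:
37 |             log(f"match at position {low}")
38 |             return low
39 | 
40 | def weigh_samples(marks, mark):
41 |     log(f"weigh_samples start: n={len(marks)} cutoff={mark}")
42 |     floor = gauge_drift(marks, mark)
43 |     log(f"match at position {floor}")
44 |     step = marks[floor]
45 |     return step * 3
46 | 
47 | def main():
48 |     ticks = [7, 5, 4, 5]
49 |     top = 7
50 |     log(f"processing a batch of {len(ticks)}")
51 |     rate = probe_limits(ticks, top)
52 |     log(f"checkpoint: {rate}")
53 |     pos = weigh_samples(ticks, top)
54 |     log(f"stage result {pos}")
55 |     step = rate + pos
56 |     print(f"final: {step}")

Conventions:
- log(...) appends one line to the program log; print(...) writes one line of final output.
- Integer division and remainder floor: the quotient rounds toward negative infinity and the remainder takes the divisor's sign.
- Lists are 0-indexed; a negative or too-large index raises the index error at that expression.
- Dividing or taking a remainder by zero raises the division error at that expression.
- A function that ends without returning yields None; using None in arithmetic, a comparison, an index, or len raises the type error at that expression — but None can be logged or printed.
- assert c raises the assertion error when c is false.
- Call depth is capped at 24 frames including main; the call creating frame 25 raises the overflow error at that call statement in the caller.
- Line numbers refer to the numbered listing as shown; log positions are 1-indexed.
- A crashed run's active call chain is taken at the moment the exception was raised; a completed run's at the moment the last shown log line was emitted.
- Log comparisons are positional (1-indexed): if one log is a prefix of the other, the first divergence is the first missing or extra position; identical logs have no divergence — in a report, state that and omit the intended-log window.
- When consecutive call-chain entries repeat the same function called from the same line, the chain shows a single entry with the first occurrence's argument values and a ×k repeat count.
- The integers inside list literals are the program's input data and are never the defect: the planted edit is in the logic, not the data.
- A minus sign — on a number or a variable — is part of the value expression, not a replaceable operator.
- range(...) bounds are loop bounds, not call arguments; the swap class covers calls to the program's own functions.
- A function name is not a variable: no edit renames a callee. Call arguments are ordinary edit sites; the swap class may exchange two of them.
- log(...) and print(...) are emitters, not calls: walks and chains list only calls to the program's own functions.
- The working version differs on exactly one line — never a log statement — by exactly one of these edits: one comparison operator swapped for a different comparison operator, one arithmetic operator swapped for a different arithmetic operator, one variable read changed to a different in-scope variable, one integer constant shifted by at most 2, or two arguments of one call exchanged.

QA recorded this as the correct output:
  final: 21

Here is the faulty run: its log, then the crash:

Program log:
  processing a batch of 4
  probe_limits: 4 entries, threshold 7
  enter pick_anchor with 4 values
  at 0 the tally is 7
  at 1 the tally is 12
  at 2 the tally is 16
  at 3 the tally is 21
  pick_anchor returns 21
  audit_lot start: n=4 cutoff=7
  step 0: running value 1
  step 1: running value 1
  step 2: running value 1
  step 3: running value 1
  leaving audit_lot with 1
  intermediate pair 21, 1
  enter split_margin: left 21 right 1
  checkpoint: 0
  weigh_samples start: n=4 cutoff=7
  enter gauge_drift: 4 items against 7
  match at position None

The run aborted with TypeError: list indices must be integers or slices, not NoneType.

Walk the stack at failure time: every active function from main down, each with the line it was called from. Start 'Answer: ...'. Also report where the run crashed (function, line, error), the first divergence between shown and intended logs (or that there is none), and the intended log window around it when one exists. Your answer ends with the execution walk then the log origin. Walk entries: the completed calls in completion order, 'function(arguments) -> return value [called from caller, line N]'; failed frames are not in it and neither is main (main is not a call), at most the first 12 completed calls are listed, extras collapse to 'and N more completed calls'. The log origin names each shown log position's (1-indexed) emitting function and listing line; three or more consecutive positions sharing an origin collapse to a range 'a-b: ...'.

Answer: main -> weigh_samples (called at line 53).
The tell: Everything matches until log position 20, which reads 'match at position None' in place of 'match at position 0'.
Crash: weigh_samples, line 44, TypeError.
First divergence: position 20 — the shown line 'match at position None' should read 'match at position 0'.
Intended log window:
  18: weigh_samples start: n=4 cutoff=7
  19: enter gauge_drift: 4 items against 7
  20: match at position 0
  21: match at position 0
Execution walk:
  pick_anchor([7, 5, 4, 5]) -> 21  [called from probe_limits, line 28]
  audit_lot([7, 5, 4, 5], 7) -> 1  [called from probe_limits, line 29]
  split_margin(21, 1) -> 0  [called from probe_limits, line 31]
  probe_limits([7, 5, 4, 5], 7) -> 0  [called from main, line 51]
  gauge_drift([7, 5, 4, 5], 7) -> None  [called from weigh_samples, line 42]
Origin of each log line:
  1: logged in main at line 50
  2: logged in probe_limits at line 27
  3: logged in pick_anchor at line 2
  4-7: logged in pick_anchor at line 6
  8: logged in pick_anchor at line 7
  9: logged in audit_lot at line 11
  10-13: logged in audit_lot at line 16
  14: logged in audit_lot at line 17
  15: logged in probe_limits at line 30
  16: logged in split_margin at line 21
  17: logged in main at line 52
  18: logged in weigh_samples at line 41
  19: logged in gauge_drift at line 34
  20: logged in weigh_samples at line 43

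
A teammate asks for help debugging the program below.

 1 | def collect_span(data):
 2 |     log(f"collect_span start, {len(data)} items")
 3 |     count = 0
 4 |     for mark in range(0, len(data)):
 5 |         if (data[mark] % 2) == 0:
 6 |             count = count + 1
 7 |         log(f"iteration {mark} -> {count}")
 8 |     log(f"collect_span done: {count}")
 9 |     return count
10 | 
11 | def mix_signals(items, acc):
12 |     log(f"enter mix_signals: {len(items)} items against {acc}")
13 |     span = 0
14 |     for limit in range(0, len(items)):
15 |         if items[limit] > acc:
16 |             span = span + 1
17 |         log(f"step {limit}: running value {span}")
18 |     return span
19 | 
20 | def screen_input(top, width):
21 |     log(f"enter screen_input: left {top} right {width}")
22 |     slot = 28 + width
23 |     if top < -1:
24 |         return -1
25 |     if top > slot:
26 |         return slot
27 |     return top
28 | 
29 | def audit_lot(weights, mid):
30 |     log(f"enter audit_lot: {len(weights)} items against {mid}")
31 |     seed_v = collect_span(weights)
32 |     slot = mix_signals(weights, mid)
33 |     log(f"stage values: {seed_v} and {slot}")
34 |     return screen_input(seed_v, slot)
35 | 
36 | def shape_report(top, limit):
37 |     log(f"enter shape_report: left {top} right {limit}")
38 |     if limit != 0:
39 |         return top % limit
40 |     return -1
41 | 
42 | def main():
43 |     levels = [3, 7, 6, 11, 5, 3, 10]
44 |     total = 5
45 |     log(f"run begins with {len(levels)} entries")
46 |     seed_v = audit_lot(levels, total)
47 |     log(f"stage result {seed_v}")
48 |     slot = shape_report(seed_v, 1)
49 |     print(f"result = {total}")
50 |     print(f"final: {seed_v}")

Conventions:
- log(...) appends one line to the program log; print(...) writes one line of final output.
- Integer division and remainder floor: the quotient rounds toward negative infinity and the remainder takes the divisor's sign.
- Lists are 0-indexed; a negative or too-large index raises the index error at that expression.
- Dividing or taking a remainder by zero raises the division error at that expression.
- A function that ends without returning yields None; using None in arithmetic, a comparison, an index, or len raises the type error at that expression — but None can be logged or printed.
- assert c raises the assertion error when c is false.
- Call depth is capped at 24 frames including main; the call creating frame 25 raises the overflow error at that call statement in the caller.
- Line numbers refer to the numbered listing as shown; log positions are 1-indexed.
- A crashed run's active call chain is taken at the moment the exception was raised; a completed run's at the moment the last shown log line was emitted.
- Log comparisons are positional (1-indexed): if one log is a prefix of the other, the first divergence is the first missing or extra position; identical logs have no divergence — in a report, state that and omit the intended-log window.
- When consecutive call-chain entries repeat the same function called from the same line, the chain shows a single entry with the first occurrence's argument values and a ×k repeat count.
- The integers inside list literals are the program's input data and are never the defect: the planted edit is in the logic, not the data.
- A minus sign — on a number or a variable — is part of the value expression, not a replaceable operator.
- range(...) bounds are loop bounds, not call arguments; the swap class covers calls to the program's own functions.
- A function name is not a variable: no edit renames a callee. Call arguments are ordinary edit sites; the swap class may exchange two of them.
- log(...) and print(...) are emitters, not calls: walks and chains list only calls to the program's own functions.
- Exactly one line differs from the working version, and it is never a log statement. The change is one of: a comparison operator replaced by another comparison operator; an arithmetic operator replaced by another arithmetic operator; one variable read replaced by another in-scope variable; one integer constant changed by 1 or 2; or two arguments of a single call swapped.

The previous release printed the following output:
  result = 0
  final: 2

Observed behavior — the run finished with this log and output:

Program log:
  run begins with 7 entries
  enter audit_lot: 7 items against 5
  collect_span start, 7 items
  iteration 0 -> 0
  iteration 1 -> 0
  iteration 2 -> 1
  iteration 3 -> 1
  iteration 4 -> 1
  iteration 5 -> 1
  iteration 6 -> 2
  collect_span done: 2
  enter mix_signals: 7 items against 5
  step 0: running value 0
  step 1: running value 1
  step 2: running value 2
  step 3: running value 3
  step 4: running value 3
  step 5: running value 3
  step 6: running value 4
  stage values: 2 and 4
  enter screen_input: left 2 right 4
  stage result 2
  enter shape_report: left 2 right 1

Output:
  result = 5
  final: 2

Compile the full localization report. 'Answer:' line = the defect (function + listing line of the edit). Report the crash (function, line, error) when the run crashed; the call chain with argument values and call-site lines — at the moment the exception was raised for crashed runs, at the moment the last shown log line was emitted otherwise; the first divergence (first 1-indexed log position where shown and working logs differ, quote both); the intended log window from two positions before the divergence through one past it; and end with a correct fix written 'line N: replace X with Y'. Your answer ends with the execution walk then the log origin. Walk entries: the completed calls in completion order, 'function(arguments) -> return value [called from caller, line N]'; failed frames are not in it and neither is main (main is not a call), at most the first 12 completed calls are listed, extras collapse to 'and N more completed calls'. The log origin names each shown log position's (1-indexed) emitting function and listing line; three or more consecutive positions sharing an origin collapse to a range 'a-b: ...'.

Answer: the defect is in main at line 49.
Key observation: Log streams are identical — the defect surfaces only in the printed output.
Call chain: main -> shape_report(2, 1) (called at line 48).
First divergence: none (the log streams are identical).
Execution walk:
  collect_span([3, 7, 6, 11, 5, 3, 10]) -> 2  [called from audit_lot, line 31]
  mix_signals([3, 7, 6, 11, 5, 3, 10], 5) -> 4  [called from audit_lot, line 32]
  screen_input(2, 4) -> 2  [called from audit_lot, line 34]
  audit_lot([3, 7, 6, 11, 5, 3, 10], 5) -> 2  [called from main, line 46]
  shape_report(2, 1) -> 0  [called from main, line 48]
Log origins:
  1: logged in main at line 45
  2: logged in audit_lot at line 30
  3: logged in collect_span at line 2
  4-10: logged in collect_span at line 7
  11: logged in collect_span at line 8
  12: logged in mix_signals at line 12
  13-19: logged in mix_signals at line 17
  20: logged in audit_lot at line 33
  21: logged in screen_input at line 21
  22: logged in main at line 47
  23: logged in shape_report at line 37
A correct fix: line 49: replace `total` with `slot`.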